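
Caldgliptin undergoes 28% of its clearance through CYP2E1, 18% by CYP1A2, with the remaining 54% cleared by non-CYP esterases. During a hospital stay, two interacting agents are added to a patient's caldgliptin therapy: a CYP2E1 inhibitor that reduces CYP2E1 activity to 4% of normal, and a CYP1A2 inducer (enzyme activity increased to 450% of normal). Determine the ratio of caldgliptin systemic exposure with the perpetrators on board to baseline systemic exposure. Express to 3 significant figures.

The CYP2E1 pathway (28% of clearance) is reduced to 0.04× activity: 0.28 × 0.04 = 0.0112.
The CYP1A2 pathway (18% of clearance) is boosted to 4.5× activity: 0.18 × 4.5 = 0.81.
The remaining 54% of clearance is unaffected.
CL_new/CL_old = 0.0112 + 0.81 + 0.54 = 1.3612.
Net systemic exposure ratio = 1 / 1.3612 = 0.735.

0.735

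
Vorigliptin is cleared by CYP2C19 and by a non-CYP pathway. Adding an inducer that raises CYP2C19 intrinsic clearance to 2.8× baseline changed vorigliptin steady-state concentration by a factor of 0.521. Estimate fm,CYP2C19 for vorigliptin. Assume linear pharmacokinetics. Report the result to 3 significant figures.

Let fm be the CYP2C19 fraction. New clearance relative to baseline = fm × 2.8 + (1 − fm).
Steady-state concentration ratio = 1 / (new CL fraction), so new CL fraction = 1 / 0.521 = 1.919.
fm × 2.8 + 1 − fm = 1.919  ⇒  fm × (2.8 − 1) = 0.9194  ⇒  fm = 0.511.

0.511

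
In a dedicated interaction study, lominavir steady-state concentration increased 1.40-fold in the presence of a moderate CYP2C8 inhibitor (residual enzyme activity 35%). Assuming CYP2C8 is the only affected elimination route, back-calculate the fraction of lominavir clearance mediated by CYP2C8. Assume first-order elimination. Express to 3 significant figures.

Let fm be the CYP2C8 fraction. New clearance relative to baseline = fm × 0.35 + (1 − fm).
Steady-state concentration ratio = 1 / (new CL fraction), so new CL fraction = 1 / 1.40 = 0.7143.
fm × 0.35 + 1 − fm = 0.7143  ⇒  fm × (0.35 − 1) = −0.2857  ⇒  fm = 0.440.

0.440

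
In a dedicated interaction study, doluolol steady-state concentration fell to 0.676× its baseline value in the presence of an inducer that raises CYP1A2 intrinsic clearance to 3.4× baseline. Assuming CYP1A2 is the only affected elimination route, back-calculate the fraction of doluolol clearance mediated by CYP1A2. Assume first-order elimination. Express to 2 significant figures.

0.20

Let x = fm,CYP1A2. Because steady-state concentration ∝ 1/CL, relative clearance rose to 1/0.676 = 1.479.
Setting x·3.4 + (1 − x) = 1.479 and solving: x = (1.479 − 1)/(3.4 − 1) = 0.20.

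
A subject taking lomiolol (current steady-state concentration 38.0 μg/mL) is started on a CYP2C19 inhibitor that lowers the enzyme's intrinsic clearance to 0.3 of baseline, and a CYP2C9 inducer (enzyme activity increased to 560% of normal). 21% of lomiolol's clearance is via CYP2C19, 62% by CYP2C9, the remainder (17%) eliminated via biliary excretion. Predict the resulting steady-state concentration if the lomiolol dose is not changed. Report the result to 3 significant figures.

The CYP2C19 pathway (21% of clearance) falls to 0.3× activity: 0.21 × 0.3 = 0.063.
The CYP2C9 pathway (62% of clearance) increases to 5.6× activity: 0.62 × 5.6 = 3.472.
The remaining 17% of clearance is unaffected.
New clearance relative to baseline: 0.063 + 3.472 + 0.17 = 3.705.
New steady-state concentration = 38.0 / 3.705 = 10.3 μg/mL (concentration scales inversely with clearance).

10.3 μg/mL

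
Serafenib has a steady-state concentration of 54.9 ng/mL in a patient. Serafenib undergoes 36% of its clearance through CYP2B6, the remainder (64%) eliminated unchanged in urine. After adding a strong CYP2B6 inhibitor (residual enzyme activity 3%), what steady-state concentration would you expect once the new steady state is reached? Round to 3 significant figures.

84.4 ng/mL

CYP2B6: 0.36 × 0.03 = 0.0108
Other: 0.64 (unchanged)
CL_new/CL_old = 0.0108 + 0.64 = 0.6508.
With dosing unchanged, steady-state concentration scales as 1/CL: 54.9 / 0.6508 = 84.4 ng/mL.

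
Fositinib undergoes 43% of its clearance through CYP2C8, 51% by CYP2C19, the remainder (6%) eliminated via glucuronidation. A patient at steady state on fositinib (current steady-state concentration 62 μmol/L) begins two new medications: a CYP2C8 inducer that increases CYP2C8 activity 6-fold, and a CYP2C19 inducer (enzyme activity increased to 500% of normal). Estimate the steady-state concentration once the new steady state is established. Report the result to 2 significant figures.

The CYP2C8 pathway (43% of clearance) is boosted to 6× activity: 0.43 × 6 = 2.58.
The CYP2C19 pathway (51% of clearance) rises to 5× activity: 0.51 × 5 = 2.55.
The remaining 6% of clearance is unaffected.
New clearance relative to baseline: 2.58 + 2.55 + 0.06 = 5.19.
Dividing the baseline by the relative clearance: 62 / 5.19 = 12 μmol/L.

12 μmol/L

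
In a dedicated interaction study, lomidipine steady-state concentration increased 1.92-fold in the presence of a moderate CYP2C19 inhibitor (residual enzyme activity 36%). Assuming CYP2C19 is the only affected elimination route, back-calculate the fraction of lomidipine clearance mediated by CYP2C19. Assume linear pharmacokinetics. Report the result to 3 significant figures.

0.749

Let x = fm,CYP2C19. Because steady-state concentration ∝ 1/CL, relative clearance fell to 1/1.92 = 0.5208.
Setting x·0.36 + (1 − x) = 0.5208 and solving: x = (0.5208 − 1)/(0.36 − 1) = 0.749.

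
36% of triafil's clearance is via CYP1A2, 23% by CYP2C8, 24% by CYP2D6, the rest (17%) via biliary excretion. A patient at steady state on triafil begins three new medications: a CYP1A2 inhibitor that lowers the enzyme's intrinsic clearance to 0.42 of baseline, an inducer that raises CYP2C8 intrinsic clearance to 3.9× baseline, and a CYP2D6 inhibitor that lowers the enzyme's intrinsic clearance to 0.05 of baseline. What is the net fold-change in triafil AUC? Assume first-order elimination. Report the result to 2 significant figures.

The CYP1A2 pathway (36% of clearance) is reduced to 0.42× activity: 0.36 × 0.42 = 0.1512.
The CYP2C8 pathway (23% of clearance) is boosted to 3.9× activity: 0.23 × 3.9 = 0.897.
The CYP2D6 pathway (24% of clearance) falls to 0.05× activity: 0.24 × 0.05 = 0.012.
Non-CYP routes (17%) are unchanged.
Relative clearance = 0.1512 + 0.897 + 0.012 + 0.17 = 1.2302.
Net AUC ratio = 1 / 1.2302 = 0.81.

0.81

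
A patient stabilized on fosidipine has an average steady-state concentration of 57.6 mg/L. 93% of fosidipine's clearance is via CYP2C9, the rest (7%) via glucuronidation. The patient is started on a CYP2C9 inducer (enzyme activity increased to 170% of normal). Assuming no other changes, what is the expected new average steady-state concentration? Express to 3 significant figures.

34.9 mg/L

CYP2C9: 0.93 × 1.7 = 1.581
Other: 0.07 (unchanged)
CL_new/CL_old = 1.581 + 0.07 = 1.651.
New average steady-state concentration = baseline ÷ relative clearance = 57.6 / 1.651 = 34.9 mg/L.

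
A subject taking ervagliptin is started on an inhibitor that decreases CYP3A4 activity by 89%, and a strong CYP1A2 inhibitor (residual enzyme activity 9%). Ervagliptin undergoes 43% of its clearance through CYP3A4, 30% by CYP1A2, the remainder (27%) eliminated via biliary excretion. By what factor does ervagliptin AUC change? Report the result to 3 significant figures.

The CYP3A4 pathway (43% of clearance) falls to 0.11× activity: 0.43 × 0.11 = 0.0473.
The CYP1A2 pathway (30% of clearance) drops to 0.09× activity: 0.3 × 0.09 = 0.027.
The remaining 27% of clearance is unaffected.
CL_new/CL_old = 0.0473 + 0.027 + 0.27 = 0.3443.
Because AUC varies inversely with clearance, the combined effect is 1 / 0.3443 = 2.90.

2.90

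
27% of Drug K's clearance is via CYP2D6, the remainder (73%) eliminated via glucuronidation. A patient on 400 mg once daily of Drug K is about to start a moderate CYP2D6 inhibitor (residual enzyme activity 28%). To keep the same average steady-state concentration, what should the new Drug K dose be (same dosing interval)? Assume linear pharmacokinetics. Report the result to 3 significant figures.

322 mg

CYP2D6: 0.27 × 0.28 = 0.0756
Other: 0.73 (unchanged)
Relative clearance = 0.0756 + 0.73 = 0.8056.
To maintain the same steady-state level, dose must scale with clearance: new dose = 400 × 0.8056 = 322 mg.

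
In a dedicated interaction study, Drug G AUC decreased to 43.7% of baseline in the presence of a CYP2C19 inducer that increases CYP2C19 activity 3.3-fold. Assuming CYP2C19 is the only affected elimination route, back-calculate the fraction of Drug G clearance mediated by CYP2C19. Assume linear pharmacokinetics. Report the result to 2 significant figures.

0.56

CL'/CL = 1 / 0.437 = 2.288
3.3·fm + (1 − fm) = 2.288
fm = (2.288 − 1) / (3.3 − 1) = 0.56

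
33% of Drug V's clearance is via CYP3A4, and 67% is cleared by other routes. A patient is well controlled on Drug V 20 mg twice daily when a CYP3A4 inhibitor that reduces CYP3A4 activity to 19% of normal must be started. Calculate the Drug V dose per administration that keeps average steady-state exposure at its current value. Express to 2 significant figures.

15 mg

The CYP3A4 pathway (33% of clearance) is reduced to 0.19× activity: 0.33 × 0.19 = 0.0627.
Non-CYP routes (67%) are unchanged.
New clearance relative to baseline: 0.0627 + 0.67 = 0.7327.
To maintain the same steady-state level, dose must scale with clearance: new dose = 20 × 0.7327 = 15 mg.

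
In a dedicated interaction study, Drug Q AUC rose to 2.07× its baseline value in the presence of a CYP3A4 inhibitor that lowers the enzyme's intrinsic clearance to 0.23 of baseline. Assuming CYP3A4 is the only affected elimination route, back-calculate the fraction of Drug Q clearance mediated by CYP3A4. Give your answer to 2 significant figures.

Let x = fm,CYP3A4. Because AUC ∝ 1/CL, relative clearance fell to 1/2.07 = 0.4831.
Setting x·0.23 + (1 − x) = 0.4831 and solving: x = (0.4831 − 1)/(0.23 − 1) = 0.67.

0.67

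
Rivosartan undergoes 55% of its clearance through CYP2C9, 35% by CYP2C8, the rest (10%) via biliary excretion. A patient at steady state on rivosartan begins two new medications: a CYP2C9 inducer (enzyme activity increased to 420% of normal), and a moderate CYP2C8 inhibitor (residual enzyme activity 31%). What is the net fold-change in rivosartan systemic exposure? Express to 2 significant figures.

0.40

The CYP2C9 pathway (55% of clearance) rises to 4.2× activity: 0.55 × 4.2 = 2.31.
The CYP2C8 pathway (35% of clearance) falls to 0.31× activity: 0.35 × 0.31 = 0.1085.
The remaining 10% of clearance is unaffected.
CL_new/CL_old = 2.31 + 0.1085 + 0.1 = 2.5185.
Systemic exposure ∝ 1/CL: fold-change = 1 / 2.5185 = 0.40.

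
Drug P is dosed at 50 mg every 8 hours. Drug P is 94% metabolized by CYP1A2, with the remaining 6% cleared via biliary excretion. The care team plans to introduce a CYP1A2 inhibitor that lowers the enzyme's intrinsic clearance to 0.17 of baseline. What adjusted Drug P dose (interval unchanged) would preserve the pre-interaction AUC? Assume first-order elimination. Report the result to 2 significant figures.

11 mg

CYP1A2: 0.94 × 0.17 = 0.1598
Other: 0.06 (unchanged)
New clearance relative to baseline: 0.1598 + 0.06 = 0.2198.
Css,avg = (dose rate)/CL, so holding Css fixed requires dose ∝ CL: 50 × 0.2198 = 11 mg.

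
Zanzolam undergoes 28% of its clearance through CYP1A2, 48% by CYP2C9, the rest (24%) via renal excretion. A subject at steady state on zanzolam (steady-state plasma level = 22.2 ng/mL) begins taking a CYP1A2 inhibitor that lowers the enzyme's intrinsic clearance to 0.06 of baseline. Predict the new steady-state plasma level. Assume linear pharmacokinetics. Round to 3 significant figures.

The CYP1A2 pathway (28% of clearance) falls to 0.06× activity: 0.28 × 0.06 = 0.0168.
CYP2C9 (48%) and the residual 24% are unaffected.
New clearance relative to baseline: 0.0168 + 0.48 + 0.24 = 0.7368.
Steady-state plasma level ∝ 1/CL, so new value = 22.2 / 0.7368 = 30.1 ng/mL.

30.1 ng/mL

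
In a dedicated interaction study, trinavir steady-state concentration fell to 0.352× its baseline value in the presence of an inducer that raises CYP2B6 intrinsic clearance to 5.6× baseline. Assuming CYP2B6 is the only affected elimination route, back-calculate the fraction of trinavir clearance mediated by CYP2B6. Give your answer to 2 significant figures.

Call the CYP2B6 fraction fm. After the interaction, CL_new/CL_old = fm × 5.6 + (1 − fm).
Steady-state concentration ratio = 1 / (new CL fraction), so new CL fraction = 1 / 0.352 = 2.841.
fm × 5.6 + 1 − fm = 2.841  ⇒  fm × (5.6 − 1) = 1.841  ⇒  fm = 0.40.

0.40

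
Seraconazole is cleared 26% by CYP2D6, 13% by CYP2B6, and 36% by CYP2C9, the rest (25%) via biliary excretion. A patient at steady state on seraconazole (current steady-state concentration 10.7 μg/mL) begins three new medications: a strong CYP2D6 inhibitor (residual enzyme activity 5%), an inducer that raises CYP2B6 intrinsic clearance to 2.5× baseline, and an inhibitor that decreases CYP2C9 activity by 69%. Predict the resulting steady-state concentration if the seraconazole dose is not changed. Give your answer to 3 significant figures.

15.3 μg/mL

The CYP2D6 pathway (26% of clearance) is reduced to 0.05× activity: 0.26 × 0.05 = 0.013.
The CYP2B6 pathway (13% of clearance) increases to 2.5× activity: 0.13 × 2.5 = 0.325.
The CYP2C9 pathway (36% of clearance) is reduced to 0.31× activity: 0.36 × 0.31 = 0.1116.
The remaining 25% of clearance is unaffected.
New clearance relative to baseline: 0.013 + 0.325 + 0.1116 + 0.25 = 0.6996.
Dividing the baseline by the relative clearance: 10.7 / 0.6996 = 15.3 μg/mL.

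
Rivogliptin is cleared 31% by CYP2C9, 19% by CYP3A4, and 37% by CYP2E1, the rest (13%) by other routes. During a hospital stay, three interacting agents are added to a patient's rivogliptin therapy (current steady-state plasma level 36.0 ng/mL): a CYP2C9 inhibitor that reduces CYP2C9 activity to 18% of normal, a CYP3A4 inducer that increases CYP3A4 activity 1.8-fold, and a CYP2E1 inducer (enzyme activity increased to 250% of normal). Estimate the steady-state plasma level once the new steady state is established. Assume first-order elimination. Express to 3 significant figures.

The CYP2C9 pathway (31% of clearance) is reduced to 0.18× activity: 0.31 × 0.18 = 0.0558.
The CYP3A4 pathway (19% of clearance) increases to 1.8× activity: 0.19 × 1.8 = 0.342.
The CYP2E1 pathway (37% of clearance) rises to 2.5× activity: 0.37 × 2.5 = 0.925.
The remaining 13% of clearance is unaffected.
Relative clearance = 0.0558 + 0.342 + 0.925 + 0.13 = 1.4528.
Dividing the baseline by the relative clearance: 36.0 / 1.4528 = 24.8 ng/mL.

24.8 ng/mL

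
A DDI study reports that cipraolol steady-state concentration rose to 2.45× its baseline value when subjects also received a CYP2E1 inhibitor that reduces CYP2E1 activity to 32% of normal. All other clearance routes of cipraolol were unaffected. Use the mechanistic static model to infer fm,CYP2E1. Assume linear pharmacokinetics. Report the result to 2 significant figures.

Write x for the fraction cleared via CYP2E1. The observed steady-state concentration change means clearance fell to 1/2.45 = 0.4082 of baseline.
Only the CYP2E1 route changed, so 0.4082 = x·0.32 + (1 − x), giving x = 0.87.

0.87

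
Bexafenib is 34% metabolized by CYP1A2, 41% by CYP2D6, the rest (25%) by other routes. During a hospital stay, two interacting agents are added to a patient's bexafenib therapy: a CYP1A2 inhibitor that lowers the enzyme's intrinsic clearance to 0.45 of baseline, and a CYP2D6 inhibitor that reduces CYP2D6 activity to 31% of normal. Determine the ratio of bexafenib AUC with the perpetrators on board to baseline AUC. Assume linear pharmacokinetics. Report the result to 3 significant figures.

1.89

The CYP1A2 pathway (34% of clearance) is reduced to 0.45× activity: 0.34 × 0.45 = 0.153.
The CYP2D6 pathway (41% of clearance) drops to 0.31× activity: 0.41 × 0.31 = 0.1271.
Non-CYP routes (25%) are unchanged.
Relative clearance = 0.153 + 0.1271 + 0.25 = 0.5301.
Net AUC ratio = 1 / 0.5301 = 1.89.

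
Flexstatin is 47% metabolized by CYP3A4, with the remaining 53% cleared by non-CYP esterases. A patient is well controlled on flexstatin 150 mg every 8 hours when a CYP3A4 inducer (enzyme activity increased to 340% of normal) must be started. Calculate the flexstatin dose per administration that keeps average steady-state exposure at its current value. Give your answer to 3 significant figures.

The CYP3A4 pathway (47% of clearance) is boosted to 3.4× activity: 0.47 × 3.4 = 1.598.
Non-CYP routes (53%) are unchanged.
CL_new/CL_old = 1.598 + 0.53 = 2.128.
To maintain the same steady-state level, dose must scale with clearance: new dose = 150 × 2.128 = 319 mg.

319 mg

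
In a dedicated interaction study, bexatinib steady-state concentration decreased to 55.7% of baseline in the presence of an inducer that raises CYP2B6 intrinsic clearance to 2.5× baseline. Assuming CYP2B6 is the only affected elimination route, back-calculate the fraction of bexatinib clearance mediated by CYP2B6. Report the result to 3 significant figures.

Write x for the fraction cleared via CYP2B6. The observed steady-state concentration change means clearance rose to 1/0.557 = 1.795 of baseline.
Only the CYP2B6 route changed, so 1.795 = x·2.5 + (1 − x), giving x = 0.530.

0.530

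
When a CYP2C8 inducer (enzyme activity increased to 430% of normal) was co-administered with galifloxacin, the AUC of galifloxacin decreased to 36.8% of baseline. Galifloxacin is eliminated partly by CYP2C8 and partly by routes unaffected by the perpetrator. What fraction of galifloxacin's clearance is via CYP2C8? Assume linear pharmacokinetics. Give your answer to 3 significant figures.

Let fm be the CYP2C8 fraction. New clearance relative to baseline = fm × 4.3 + (1 − fm).
AUC ratio = 1 / (new CL fraction), so new CL fraction = 1 / 0.368 = 2.717.
fm × 4.3 + 1 − fm = 2.717  ⇒  fm × (4.3 − 1) = 1.717  ⇒  fm = 0.520.

0.520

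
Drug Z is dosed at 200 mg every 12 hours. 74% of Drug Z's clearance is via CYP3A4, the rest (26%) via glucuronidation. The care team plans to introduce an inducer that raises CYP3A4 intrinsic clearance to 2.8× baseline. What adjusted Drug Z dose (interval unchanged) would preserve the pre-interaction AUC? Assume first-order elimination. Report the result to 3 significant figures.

466 mg

The CYP3A4 pathway (74% of clearance) is boosted to 2.8× activity: 0.74 × 2.8 = 2.072.
The remaining 26% of clearance is unaffected.
New clearance relative to baseline: 2.072 + 0.26 = 2.332.
To maintain the same steady-state level, dose must scale with clearance: new dose = 200 × 2.332 = 466 mg.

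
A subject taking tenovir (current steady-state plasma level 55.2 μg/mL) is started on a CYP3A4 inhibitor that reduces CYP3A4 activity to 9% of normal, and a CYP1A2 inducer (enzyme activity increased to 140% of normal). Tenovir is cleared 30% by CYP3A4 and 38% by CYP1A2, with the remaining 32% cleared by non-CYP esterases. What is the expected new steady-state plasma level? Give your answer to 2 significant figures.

The CYP3A4 pathway (30% of clearance) falls to 0.09× activity: 0.3 × 0.09 = 0.027.
The CYP1A2 pathway (38% of clearance) increases to 1.4× activity: 0.38 × 1.4 = 0.532.
Non-CYP routes (32%) are unchanged.
Relative clearance = 0.027 + 0.532 + 0.32 = 0.879.
Dividing the baseline by the relative clearance: 55.2 / 0.879 = 63 μg/mL.

63 μg/mL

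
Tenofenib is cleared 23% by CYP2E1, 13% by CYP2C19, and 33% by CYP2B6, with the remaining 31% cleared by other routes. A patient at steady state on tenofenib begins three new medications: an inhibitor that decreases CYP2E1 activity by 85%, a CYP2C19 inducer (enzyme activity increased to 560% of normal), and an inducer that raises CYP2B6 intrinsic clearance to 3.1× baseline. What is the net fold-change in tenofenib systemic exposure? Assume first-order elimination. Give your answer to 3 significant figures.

The CYP2E1 pathway (23% of clearance) is reduced to 0.15× activity: 0.23 × 0.15 = 0.0345.
The CYP2C19 pathway (13% of clearance) is boosted to 5.6× activity: 0.13 × 5.6 = 0.728.
The CYP2B6 pathway (33% of clearance) rises to 3.1× activity: 0.33 × 3.1 = 1.023.
Non-CYP routes (31%) are unchanged.
Relative clearance = 0.0345 + 0.728 + 1.023 + 0.31 = 2.0955.
Net systemic exposure ratio = 1 / 2.0955 = 0.477.

0.477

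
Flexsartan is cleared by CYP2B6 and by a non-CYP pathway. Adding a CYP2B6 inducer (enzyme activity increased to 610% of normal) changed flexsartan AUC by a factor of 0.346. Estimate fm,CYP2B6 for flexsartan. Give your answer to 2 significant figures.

0.37

CL'/CL = 1 / 0.346 = 2.89
6.1·fm + (1 − fm) = 2.89
fm = (2.89 − 1) / (6.1 − 1) = 0.37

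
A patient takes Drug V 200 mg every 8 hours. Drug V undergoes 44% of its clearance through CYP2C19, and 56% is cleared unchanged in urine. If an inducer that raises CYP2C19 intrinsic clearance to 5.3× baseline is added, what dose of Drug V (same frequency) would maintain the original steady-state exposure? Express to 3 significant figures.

578 mg

The CYP2C19 pathway (44% of clearance) is boosted to 5.3× activity: 0.44 × 5.3 = 2.332.
The remaining 56% of clearance is unaffected.
CL_new/CL_old = 2.332 + 0.56 = 2.892.
Css,avg = (dose rate)/CL, so holding Css fixed requires dose ∝ CL: 200 × 2.892 = 578 mg.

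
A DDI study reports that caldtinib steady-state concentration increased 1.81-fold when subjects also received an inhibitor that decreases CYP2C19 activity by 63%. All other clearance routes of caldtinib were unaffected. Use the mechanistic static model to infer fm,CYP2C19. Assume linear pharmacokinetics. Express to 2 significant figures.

Let fm be the CYP2C19 fraction. New clearance relative to baseline = fm × 0.37 + (1 − fm).
Steady-state concentration ratio = 1 / (new CL fraction), so new CL fraction = 1 / 1.81 = 0.5525.
fm × 0.37 + 1 − fm = 0.5525  ⇒  fm × (0.37 − 1) = −0.4475  ⇒  fm = 0.71.

0.71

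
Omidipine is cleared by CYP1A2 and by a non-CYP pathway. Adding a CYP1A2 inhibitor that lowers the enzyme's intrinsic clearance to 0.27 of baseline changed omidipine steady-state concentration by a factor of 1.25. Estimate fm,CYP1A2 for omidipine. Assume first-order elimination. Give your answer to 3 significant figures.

CL'/CL = 1 / 1.25 = 0.8
0.27·fm + (1 − fm) = 0.8
fm = (0.8 − 1) / (0.27 − 1) = 0.274

0.274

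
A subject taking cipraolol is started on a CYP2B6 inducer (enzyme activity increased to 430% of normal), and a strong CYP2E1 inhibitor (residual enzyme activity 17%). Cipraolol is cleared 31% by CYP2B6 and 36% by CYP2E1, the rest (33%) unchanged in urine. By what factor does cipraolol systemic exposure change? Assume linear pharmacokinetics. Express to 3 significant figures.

The CYP2B6 pathway (31% of clearance) is boosted to 4.3× activity: 0.31 × 4.3 = 1.333.
The CYP2E1 pathway (36% of clearance) is reduced to 0.17× activity: 0.36 × 0.17 = 0.0612.
The remaining 33% of clearance is unaffected.
Relative clearance = 1.333 + 0.0612 + 0.33 = 1.7242.
Systemic exposure ∝ 1/CL: fold-change = 1 / 1.7242 = 0.580.

0.580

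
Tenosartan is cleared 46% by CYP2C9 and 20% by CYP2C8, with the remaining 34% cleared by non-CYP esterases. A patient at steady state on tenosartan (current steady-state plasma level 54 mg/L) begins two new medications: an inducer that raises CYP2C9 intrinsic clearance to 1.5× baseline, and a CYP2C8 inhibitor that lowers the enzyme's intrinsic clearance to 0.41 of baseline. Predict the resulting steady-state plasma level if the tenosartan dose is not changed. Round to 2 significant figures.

49 mg/L

The CYP2C9 pathway (46% of clearance) is boosted to 1.5× activity: 0.46 × 1.5 = 0.69.
The CYP2C8 pathway (20% of clearance) drops to 0.41× activity: 0.2 × 0.41 = 0.082.
Non-CYP routes (34%) are unchanged.
New clearance relative to baseline: 0.69 + 0.082 + 0.34 = 1.112.
Steady-state plasma level ∝ 1/CL: new value = 54 / 1.112 = 49 mg/L.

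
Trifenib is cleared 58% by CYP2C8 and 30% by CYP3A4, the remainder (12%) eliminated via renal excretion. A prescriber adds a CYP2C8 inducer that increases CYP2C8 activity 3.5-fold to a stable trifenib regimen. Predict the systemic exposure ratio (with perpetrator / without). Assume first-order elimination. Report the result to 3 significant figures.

The CYP2C8 pathway (58% of clearance) rises to 3.5× activity: 0.58 × 3.5 = 2.03.
CYP3A4 (30%) and the residual 12% are unaffected.
Relative clearance = 2.03 + 0.3 + 0.12 = 2.45.
Systemic exposure ratio = CL_old/CL_new = 1 / 2.45 = 0.408.

0.408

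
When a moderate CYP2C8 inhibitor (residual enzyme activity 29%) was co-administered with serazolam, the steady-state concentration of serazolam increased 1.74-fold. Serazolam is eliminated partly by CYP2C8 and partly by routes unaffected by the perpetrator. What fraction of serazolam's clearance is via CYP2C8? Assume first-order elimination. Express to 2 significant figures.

0.60

CL'/CL = 1 / 1.74 = 0.5747
0.29·fm + (1 − fm) = 0.5747
fm = (0.5747 − 1) / (0.29 − 1) = 0.60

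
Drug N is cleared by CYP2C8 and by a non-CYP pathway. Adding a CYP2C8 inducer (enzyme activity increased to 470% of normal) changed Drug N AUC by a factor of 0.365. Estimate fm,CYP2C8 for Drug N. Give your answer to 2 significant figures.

Let x = fm,CYP2C8. Because AUC ∝ 1/CL, relative clearance rose to 1/0.365 = 2.74.
Only the CYP2C8 route changed, so 2.74 = x·4.7 + (1 − x), giving x = 0.47.

0.47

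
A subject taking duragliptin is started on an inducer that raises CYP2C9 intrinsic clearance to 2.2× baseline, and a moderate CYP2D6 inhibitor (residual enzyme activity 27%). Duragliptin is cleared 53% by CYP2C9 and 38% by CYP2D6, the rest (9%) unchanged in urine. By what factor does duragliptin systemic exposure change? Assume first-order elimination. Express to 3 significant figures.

0.736

CYP2C9: 0.53 × 2.2 = 1.166
CYP2D6: 0.38 × 0.27 = 0.1026
Other: 0.09 (unchanged)
CL_new/CL_old = 1.166 + 0.1026 + 0.09 = 1.3586.
Systemic exposure ∝ 1/CL: fold-change = 1 / 1.3586 = 0.736.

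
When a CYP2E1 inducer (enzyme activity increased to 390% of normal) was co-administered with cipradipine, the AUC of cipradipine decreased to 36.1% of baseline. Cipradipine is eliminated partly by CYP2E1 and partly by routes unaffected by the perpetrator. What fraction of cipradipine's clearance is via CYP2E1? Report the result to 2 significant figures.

0.61

Write x for the fraction cleared via CYP2E1. The observed AUC change means clearance rose to 1/0.361 = 2.77 of baseline.
Setting x·3.9 + (1 − x) = 2.77 and solving: x = (2.77 − 1)/(3.9 − 1) = 0.61.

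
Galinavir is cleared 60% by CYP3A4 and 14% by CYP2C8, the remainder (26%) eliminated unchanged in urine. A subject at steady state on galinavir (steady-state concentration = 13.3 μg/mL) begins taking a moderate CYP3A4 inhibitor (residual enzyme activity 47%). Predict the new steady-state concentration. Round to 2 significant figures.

The CYP3A4 pathway (60% of clearance) falls to 0.47× activity: 0.6 × 0.47 = 0.282.
CYP2C8 (14%) and the residual 26% are unaffected.
New clearance relative to baseline: 0.282 + 0.14 + 0.26 = 0.682.
Steady-state concentration ∝ 1/CL, so new value = 13.3 / 0.682 = 20 μg/mL.

20 μg/mL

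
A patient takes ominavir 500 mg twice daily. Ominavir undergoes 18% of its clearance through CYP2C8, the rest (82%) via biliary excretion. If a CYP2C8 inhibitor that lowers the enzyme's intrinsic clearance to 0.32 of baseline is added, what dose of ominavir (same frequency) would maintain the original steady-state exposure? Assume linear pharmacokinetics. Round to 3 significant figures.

439 mg

The CYP2C8 pathway (18% of clearance) is reduced to 0.32× activity: 0.18 × 0.32 = 0.0576.
Non-CYP routes (82%) are unchanged.
Relative clearance = 0.0576 + 0.82 = 0.8776.
Css,avg = (dose rate)/CL, so holding Css fixed requires dose ∝ CL: 500 × 0.8776 = 439 mg.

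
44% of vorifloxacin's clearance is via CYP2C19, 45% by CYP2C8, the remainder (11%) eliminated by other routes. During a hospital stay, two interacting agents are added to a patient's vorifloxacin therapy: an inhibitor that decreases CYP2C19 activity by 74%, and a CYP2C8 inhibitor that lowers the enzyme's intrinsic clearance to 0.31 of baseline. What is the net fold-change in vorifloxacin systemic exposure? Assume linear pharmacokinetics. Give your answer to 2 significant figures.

2.7

The CYP2C19 pathway (44% of clearance) is reduced to 0.26× activity: 0.44 × 0.26 = 0.1144.
The CYP2C8 pathway (45% of clearance) is reduced to 0.31× activity: 0.45 × 0.31 = 0.1395.
Non-CYP routes (11%) are unchanged.
CL_new/CL_old = 0.1144 + 0.1395 + 0.11 = 0.3639.
Because systemic exposure varies inversely with clearance, the combined effect is 1 / 0.3639 = 2.7.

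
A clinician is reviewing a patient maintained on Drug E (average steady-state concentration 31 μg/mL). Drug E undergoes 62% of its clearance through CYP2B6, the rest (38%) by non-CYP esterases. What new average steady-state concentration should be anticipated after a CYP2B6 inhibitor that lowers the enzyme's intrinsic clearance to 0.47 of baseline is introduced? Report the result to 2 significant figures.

The CYP2B6 pathway (62% of clearance) falls to 0.47× activity: 0.62 × 0.47 = 0.2914.
Non-CYP routes (38%) are unchanged.
New clearance relative to baseline: 0.2914 + 0.38 = 0.6714.
With dosing unchanged, average steady-state concentration scales as 1/CL: 31 / 0.6714 = 46 μg/mL.

46 μg/mL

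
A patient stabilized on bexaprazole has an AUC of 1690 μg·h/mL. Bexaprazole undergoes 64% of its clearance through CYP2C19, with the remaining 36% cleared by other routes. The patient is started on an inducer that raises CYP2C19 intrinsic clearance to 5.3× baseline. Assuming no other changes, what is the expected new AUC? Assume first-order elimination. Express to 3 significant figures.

450 μg·h/mL

The CYP2C19 pathway (64% of clearance) increases to 5.3× activity: 0.64 × 5.3 = 3.392.
Non-CYP routes (36%) are unchanged.
New clearance relative to baseline: 3.392 + 0.36 = 3.752.
New AUC = baseline ÷ relative clearance = 1690 / 3.752 = 450 μg·h/mL.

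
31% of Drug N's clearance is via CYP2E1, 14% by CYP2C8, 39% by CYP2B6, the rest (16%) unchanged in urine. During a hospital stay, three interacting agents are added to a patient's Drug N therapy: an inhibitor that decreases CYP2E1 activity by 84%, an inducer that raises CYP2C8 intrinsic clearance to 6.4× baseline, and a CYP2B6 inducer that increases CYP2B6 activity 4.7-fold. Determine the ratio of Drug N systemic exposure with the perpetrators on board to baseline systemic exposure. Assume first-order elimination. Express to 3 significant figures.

The CYP2E1 pathway (31% of clearance) is reduced to 0.16× activity: 0.31 × 0.16 = 0.0496.
The CYP2C8 pathway (14% of clearance) increases to 6.4× activity: 0.14 × 6.4 = 0.896.
The CYP2B6 pathway (39% of clearance) increases to 4.7× activity: 0.39 × 4.7 = 1.833.
The remaining 16% of clearance is unaffected.
Relative clearance = 0.0496 + 0.896 + 1.833 + 0.16 = 2.9386.
Net systemic exposure ratio = 1 / 2.9386 = 0.340.

0.340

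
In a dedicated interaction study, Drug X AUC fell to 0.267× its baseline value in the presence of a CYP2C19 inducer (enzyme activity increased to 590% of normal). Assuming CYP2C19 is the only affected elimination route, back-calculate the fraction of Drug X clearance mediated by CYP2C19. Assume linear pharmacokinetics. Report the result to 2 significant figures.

Write x for the fraction cleared via CYP2C19. The observed AUC change means clearance rose to 1/0.267 = 3.745 of baseline.
Only the CYP2C19 route changed, so 3.745 = x·5.9 + (1 − x), giving x = 0.56.

0.56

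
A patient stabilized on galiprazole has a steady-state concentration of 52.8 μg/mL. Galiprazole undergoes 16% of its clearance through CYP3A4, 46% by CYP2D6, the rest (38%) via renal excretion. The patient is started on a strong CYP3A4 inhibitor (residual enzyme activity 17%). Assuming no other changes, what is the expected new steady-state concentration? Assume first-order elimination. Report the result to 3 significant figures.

CYP3A4: 0.16 × 0.17 = 0.0272
CYP2D6: 0.46 (unchanged)
Other: 0.38 (unchanged)
New clearance relative to baseline: 0.0272 + 0.46 + 0.38 = 0.8672.
With dosing unchanged, steady-state concentration scales as 1/CL: 52.8 / 0.8672 = 60.9 μg/mL.

60.9 μg/mL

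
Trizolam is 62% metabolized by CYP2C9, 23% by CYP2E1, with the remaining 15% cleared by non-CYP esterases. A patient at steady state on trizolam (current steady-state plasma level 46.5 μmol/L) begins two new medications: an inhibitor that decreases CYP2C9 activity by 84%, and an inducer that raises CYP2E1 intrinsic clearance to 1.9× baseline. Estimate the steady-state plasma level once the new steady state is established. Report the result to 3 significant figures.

The CYP2C9 pathway (62% of clearance) is reduced to 0.16× activity: 0.62 × 0.16 = 0.0992.
The CYP2E1 pathway (23% of clearance) rises to 1.9× activity: 0.23 × 1.9 = 0.437.
Non-CYP routes (15%) are unchanged.
CL_new/CL_old = 0.0992 + 0.437 + 0.15 = 0.6862.
Steady-state plasma level ∝ 1/CL: new value = 46.5 / 0.6862 = 67.8 μmol/L.

67.8 μmol/L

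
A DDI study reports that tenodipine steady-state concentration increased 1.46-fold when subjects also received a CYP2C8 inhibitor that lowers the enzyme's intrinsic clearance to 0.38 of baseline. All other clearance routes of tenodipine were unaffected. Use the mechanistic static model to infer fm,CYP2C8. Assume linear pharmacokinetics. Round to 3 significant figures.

0.508

CL'/CL = 1 / 1.46 = 0.6849
0.38·fm + (1 − fm) = 0.6849
fm = (0.6849 − 1) / (0.38 − 1) = 0.508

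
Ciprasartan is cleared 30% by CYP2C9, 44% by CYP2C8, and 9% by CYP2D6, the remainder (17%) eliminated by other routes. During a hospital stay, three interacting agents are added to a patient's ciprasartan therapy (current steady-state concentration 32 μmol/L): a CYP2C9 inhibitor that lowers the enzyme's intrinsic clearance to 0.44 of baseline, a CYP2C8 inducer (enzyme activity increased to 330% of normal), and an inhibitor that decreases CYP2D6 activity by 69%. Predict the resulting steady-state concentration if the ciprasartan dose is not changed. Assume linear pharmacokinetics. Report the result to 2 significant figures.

The CYP2C9 pathway (30% of clearance) drops to 0.44× activity: 0.3 × 0.44 = 0.132.
The CYP2C8 pathway (44% of clearance) increases to 3.3× activity: 0.44 × 3.3 = 1.452.
The CYP2D6 pathway (9% of clearance) is reduced to 0.31× activity: 0.09 × 0.31 = 0.0279.
The remaining 17% of clearance is unaffected.
Relative clearance = 0.132 + 1.452 + 0.0279 + 0.17 = 1.7819.
Dividing the baseline by the relative clearance: 32 / 1.7819 = 18 μmol/L.

18 μmol/L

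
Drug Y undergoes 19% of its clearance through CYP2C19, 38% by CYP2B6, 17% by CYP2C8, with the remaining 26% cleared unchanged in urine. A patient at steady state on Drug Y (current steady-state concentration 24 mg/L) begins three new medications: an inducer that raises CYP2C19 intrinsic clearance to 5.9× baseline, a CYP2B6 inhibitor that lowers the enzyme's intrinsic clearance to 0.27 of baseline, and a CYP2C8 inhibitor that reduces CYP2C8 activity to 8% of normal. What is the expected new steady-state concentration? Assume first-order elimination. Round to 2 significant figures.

16 mg/L

CYP2C19: 0.19 × 5.9 = 1.121
CYP2B6: 0.38 × 0.27 = 0.1026
CYP2C8: 0.17 × 0.08 = 0.0136
Other: 0.26 (unchanged)
Relative clearance = 1.121 + 0.1026 + 0.0136 + 0.26 = 1.4972.
Dividing the baseline by the relative clearance: 24 / 1.4972 = 16 mg/L.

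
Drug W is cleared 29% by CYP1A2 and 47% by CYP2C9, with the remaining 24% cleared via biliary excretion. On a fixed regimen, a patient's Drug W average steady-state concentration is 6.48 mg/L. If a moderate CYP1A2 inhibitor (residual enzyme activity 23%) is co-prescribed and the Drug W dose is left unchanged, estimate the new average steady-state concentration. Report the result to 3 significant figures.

8.34 mg/L

CYP1A2: 0.29 × 0.23 = 0.0667
CYP2C9: 0.47 (unchanged)
Other: 0.24 (unchanged)
Relative clearance = 0.0667 + 0.47 + 0.24 = 0.7767.
New average steady-state concentration = baseline ÷ relative clearance = 6.48 / 0.7767 = 8.34 mg/L.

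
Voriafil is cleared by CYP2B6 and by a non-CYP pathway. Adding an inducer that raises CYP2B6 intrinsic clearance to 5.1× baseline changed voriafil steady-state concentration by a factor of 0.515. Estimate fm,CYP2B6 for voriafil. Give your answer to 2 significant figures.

Let x = fm,CYP2B6. Because steady-state concentration ∝ 1/CL, relative clearance rose to 1/0.515 = 1.942.
Only the CYP2B6 route changed, so 1.942 = x·5.1 + (1 − x), giving x = 0.23.

0.23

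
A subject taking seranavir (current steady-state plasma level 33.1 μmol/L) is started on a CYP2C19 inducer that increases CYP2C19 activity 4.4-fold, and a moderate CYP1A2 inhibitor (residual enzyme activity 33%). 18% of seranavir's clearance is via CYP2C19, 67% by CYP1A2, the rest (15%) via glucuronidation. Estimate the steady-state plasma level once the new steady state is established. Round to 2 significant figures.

28 μmol/L

CYP2C19: 0.18 × 4.4 = 0.792
CYP1A2: 0.67 × 0.33 = 0.2211
Other: 0.15 (unchanged)
Relative clearance = 0.792 + 0.2211 + 0.15 = 1.1631.
Steady-state plasma level ∝ 1/CL: new value = 33.1 / 1.1631 = 28 μmol/L.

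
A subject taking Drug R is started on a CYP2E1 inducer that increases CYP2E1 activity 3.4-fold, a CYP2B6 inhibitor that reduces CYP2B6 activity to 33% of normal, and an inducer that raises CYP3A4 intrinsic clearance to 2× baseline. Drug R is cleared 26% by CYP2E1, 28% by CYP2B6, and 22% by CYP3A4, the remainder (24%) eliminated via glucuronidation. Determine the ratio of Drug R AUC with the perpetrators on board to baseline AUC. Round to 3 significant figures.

0.604

The CYP2E1 pathway (26% of clearance) increases to 3.4× activity: 0.26 × 3.4 = 0.884.
The CYP2B6 pathway (28% of clearance) is reduced to 0.33× activity: 0.28 × 0.33 = 0.0924.
The CYP3A4 pathway (22% of clearance) rises to 2× activity: 0.22 × 2 = 0.44.
The remaining 24% of clearance is unaffected.
Relative clearance = 0.884 + 0.0924 + 0.44 + 0.24 = 1.6564.
Because AUC varies inversely with clearance, the combined effect is 1 / 1.6564 = 0.604.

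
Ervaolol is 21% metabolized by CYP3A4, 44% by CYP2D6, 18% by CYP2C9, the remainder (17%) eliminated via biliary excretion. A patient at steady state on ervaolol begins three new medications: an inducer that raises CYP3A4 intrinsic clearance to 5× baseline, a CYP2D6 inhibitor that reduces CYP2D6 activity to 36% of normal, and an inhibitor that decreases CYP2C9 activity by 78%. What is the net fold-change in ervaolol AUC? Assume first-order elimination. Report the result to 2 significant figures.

The CYP3A4 pathway (21% of clearance) rises to 5× activity: 0.21 × 5 = 1.05.
The CYP2D6 pathway (44% of clearance) drops to 0.36× activity: 0.44 × 0.36 = 0.1584.
The CYP2C9 pathway (18% of clearance) falls to 0.22× activity: 0.18 × 0.22 = 0.0396.
The remaining 17% of clearance is unaffected.
New clearance relative to baseline: 1.05 + 0.1584 + 0.0396 + 0.17 = 1.418.
Net AUC ratio = 1 / 1.418 = 0.71.

0.71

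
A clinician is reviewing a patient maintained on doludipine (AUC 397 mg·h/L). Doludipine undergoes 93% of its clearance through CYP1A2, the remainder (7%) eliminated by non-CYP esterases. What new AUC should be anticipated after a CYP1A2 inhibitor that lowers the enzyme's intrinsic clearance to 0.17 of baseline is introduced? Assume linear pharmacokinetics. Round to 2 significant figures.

1.7 × 10³ mg·h/L

The CYP1A2 pathway (93% of clearance) falls to 0.17× activity: 0.93 × 0.17 = 0.1581.
Non-CYP routes (7%) are unchanged.
Relative clearance = 0.1581 + 0.07 = 0.2281.
With dosing unchanged, AUC scales as 1/CL: 397 / 0.2281 = 1.7 × 10³ mg·h/L.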